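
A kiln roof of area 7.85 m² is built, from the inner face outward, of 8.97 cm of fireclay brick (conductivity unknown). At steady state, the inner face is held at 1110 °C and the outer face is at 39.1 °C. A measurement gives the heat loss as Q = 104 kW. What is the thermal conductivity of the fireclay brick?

k = 1.11 W/m·K

ΣR = ΔT/Q = |1110 − 39.1|/1.04×10^5 = 0.01030 K/W
L/(kA) = 0.01030 ⇒ k = 0.0897/(0.01030·7.85) = 1.11 W/m·K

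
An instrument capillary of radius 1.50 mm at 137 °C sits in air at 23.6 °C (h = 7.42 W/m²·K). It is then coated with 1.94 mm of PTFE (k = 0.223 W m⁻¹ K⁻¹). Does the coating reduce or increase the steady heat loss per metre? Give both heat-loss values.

increases: 7.93 → 16.6 W/m

Critical radius for a cylinder: r_cr = k/h = 0.0301 m = 3.01 cm.
Outer radius after coating: r₂ = 0.00150 + 0.00194 = 0.00344 m.
Since r₁ < r_cr and r₂ ≤ r_cr, the coating moves toward the maximum at r_cr — heat loss rises.
Bare: R = 1/(2πr₁h) = 14.30 m·K/W; Q = 113.4/14.30 = 7.93 W/m.
Coated: R = R_cond + R_conv = 6.828 m·K/W; Q = 113.4/6.828 = 16.6 W/m.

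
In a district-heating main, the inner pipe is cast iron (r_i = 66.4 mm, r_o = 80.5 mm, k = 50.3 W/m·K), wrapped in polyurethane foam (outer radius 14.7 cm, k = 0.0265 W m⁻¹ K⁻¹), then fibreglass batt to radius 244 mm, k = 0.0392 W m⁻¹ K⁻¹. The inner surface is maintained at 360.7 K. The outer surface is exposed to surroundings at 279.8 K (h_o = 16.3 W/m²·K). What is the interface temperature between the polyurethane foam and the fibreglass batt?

T = 309.5 K

Treat each layer as a resistance in series:
  R'_cast iron = ln(0.0805/0.0664)/(2πk) = 0.1926/(2π·50.3) = 6.093×10^-4 m·K/W
  R'_polyurethane foam = ln(0.147/0.0805)/(2πk) = 0.6022/(2π·0.0265) = 3.617 m·K/W
  R'_fibreglass batt = ln(0.244/0.147)/(2πk) = 0.5067/(2π·0.0392) = 2.057 m·K/W
  R'_conv,out = 1/(2πr h) = 1/(2π·0.244·16.3) = 0.04002 m·K/W
ΣR = 6.093×10^-4 + 3.617 + 2.057 + 0.04002 = 5.715 m·K/W
Q' = ΔT/ΣR = (360.7 K − 279.8 K)/5.715 = 14.16 W/m
From the inner boundary to the polyurethane foam/fibreglass batt interface, ΣR_partial = 3.618 m·K/W.
T_interface = T_in − Q'·ΣR_partial = 360.7 K − (14.16)(3.618) = 309.5 K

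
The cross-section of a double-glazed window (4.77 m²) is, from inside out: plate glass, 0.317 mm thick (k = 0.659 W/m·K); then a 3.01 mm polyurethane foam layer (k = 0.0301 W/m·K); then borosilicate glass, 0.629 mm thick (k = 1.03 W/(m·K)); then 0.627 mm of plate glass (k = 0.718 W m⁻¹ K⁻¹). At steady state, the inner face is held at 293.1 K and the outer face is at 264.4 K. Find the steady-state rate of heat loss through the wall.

Q = 1340 W

Treat each layer as a resistance in series:
  R_plate glass = L/(kA) = 3.17×10^-4/(0.659·4.77) = 1.008×10^-4 K/W
  R_polyurethane foam = L/(kA) = 0.00301/(0.0301·4.77) = 0.02096 K/W
  R_borosilicate glass = L/(kA) = 6.29×10^-4/(1.03·4.77) = 1.280×10^-4 K/W
  R_plate glass = L/(kA) = 6.27×10^-4/(0.718·4.77) = 1.831×10^-4 K/W
ΣR = 1.008×10^-4 + 0.02096 + 1.280×10^-4 + 1.831×10^-4 = 0.02137 K/W
Q = ΔT/ΣR = (293.1 K − 264.4 K)/0.02137 = 1340 W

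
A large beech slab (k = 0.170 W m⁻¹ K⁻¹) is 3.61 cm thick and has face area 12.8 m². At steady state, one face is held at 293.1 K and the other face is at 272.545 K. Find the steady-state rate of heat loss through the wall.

Q = 1240 W

Q = kA·ΔT/L = 0.170 × 12.8 × |293.1 K − 272.545 K| / 0.0361 = 1240 W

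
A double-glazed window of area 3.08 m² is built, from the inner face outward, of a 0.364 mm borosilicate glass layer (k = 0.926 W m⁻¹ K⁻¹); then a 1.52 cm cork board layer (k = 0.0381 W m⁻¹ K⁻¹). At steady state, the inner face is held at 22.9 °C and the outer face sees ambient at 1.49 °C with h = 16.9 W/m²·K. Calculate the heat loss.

Q = 144 W

Resistance network (inner→outer):
  R_borosilicate glass = L/(kA) = 3.64×10^-4/(0.926·3.08) = 1.276×10^-4 K/W
  R_cork board = L/(kA) = 0.0152/(0.0381·3.08) = 0.1295 K/W
  R_conv,out = 1/(hA) = 1/(16.9·3.08) = 0.01921 K/W
ΣR = 1.276×10^-4 + 0.1295 + 0.01921 = 0.1488 K/W
Q = ΔT/ΣR = (22.9 °C − 1.49 °C)/0.1488 = 144 W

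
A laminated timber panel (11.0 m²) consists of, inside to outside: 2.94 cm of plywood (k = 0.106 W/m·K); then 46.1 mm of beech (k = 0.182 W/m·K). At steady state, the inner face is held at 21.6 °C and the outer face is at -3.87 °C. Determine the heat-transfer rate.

Series thermal resistances, inner to outer:
  R_plywood = L/(kA) = 0.0294/(0.106·11.0) = 0.02521 K/W
  R_beech = L/(kA) = 0.0461/(0.182·11.0) = 0.02303 K/W
ΣR = 0.02521 + 0.02303 = 0.04824 K/W
Q = ΔT/ΣR = (21.6 °C − -3.87 °C)/0.04824 = 528 W

Q = 528 W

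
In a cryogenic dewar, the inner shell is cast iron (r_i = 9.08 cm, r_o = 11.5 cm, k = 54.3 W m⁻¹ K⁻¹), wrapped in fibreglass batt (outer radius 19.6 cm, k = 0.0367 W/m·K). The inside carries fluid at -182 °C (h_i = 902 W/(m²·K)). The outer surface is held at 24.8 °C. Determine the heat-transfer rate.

Treat each layer as a resistance in series:
  R_conv,in = 1/(4πr²h) = 1/(4π·0.0908²·902) = 0.01070 K/W
  R_cast iron = (1/0.0908 − 1/0.115)/(4πk) = 2.318/(4π·54.3) = 0.003396 K/W
  R_fibreglass batt = (1/0.115 − 1/0.196)/(4πk) = 3.594/(4π·0.0367) = 7.792 K/W
ΣR = 0.01070 + 0.003396 + 7.792 = 7.806 K/W
Q = ΔT/ΣR = (-182 °C − 24.8 °C)/7.806 = -26.5 W
(Negative Q ⇒ heat flows inward; heat gain = 26.5 W.)

Q = 26.5 W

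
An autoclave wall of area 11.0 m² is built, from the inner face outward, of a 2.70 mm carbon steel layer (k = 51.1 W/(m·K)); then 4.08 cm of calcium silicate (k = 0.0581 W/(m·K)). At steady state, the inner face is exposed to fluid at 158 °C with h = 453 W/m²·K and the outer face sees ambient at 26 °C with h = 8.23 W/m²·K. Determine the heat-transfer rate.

Q = 1760 W

Treat each layer as a resistance in series:
  R_conv,in = 1/(hA) = 1/(453·11.0) = 2.007×10^-4 K/W
  R_carbon steel = L/(kA) = 0.00270/(51.1·11.0) = 4.803×10^-6 K/W
  R_calcium silicate = L/(kA) = 0.0408/(0.0581·11.0) = 0.06384 K/W
  R_conv,out = 1/(hA) = 1/(8.23·11.0) = 0.01105 K/W
ΣR = 2.007×10^-4 + 4.803×10^-6 + 0.06384 + 0.01105 = 0.07510 K/W
Q = ΔT/ΣR = (158 °C − 26 °C)/0.07510 = 1760 W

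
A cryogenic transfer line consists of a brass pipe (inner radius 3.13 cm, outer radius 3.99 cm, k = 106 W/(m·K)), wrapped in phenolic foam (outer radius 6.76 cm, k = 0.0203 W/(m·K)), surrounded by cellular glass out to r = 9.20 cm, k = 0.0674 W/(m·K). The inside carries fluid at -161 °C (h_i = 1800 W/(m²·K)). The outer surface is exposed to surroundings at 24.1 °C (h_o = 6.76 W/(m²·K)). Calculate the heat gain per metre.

Q' = 36.1 W/m

Resistance network (inner→outer):
  R'_conv,in = 1/(2πr h) = 1/(2π·0.0313·1800) = 0.002825 m·K/W
  R'_brass = ln(0.0399/0.0313)/(2πk) = 0.2428/(2π·106) = 3.645×10^-4 m·K/W
  R'_phenolic foam = ln(0.0676/0.0399)/(2πk) = 0.5272/(2π·0.0203) = 4.134 m·K/W
  R'_cellular glass = ln(0.0920/0.0676)/(2πk) = 0.3082/(2π·0.0674) = 0.7277 m·K/W
  R'_conv,out = 1/(2πr h) = 1/(2π·0.0920·6.76) = 0.2559 m·K/W
ΣR = 0.002825 + 3.645×10^-4 + 4.134 + 0.7277 + 0.2559 = 5.121 m·K/W
Q' = ΔT/ΣR = (-161 °C − 24.1 °C)/5.121 = -36.1 W/m
(Negative Q' ⇒ heat flows inward; heat gain = 36.1 W/m.)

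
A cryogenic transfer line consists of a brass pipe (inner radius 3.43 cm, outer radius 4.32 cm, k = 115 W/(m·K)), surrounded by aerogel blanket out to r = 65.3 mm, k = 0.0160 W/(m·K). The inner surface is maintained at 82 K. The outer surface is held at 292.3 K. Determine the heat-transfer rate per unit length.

Treat each layer as a resistance in series:
  R'_brass = ln(0.0432/0.0343)/(2πk) = 0.2307/(2π·115) = 3.193×10^-4 m·K/W
  R'_aerogel blanket = ln(0.0653/0.0432)/(2πk) = 0.4132/(2π·0.0160) = 4.110 m·K/W
ΣR = 3.193×10^-4 + 4.110 = 4.110 m·K/W
Q' = ΔT/ΣR = (82 K − 292.3 K)/4.110 = -51.2 W/m
(Negative Q' ⇒ heat flows inward; heat gain = 51.2 W/m.)

Q' = 51.2 W/m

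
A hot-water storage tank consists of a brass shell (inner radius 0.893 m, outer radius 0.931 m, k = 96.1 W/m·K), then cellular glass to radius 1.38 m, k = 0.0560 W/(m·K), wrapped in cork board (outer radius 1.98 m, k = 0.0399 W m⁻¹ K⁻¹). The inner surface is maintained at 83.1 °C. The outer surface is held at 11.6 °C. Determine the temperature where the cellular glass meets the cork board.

T = 45.1 °C

Resistance network (inner→outer):
  R_brass = (1/0.893 − 1/0.931)/(4πk) = 0.04571/(4π·96.1) = 3.785×10^-5 K/W
  R_cellular glass = (1/0.931 − 1/1.38)/(4πk) = 0.3495/(4π·0.0560) = 0.4966 K/W
  R_cork board = (1/1.38 − 1/1.98)/(4πk) = 0.2196/(4π·0.0399) = 0.4379 K/W
ΣR = 3.785×10^-5 + 0.4966 + 0.4379 = 0.9345 K/W
Q = ΔT/ΣR = (83.1 °C − 11.6 °C)/0.9345 = 76.51 W
From the inner boundary to the cellular glass/cork board interface, ΣR_partial = 0.4966 K/W.
T_interface = T_in − Q·ΣR_partial = 83.1 °C − (76.51)(0.4966) = 45.1 °C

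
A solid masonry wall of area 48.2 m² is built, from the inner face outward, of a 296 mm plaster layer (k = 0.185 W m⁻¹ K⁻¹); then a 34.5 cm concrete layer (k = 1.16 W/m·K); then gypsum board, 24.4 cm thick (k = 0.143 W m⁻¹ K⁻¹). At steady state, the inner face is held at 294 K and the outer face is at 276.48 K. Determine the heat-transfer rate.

Series thermal resistances, inner to outer:
  R_plaster = L/(kA) = 0.296/(0.185·48.2) = 0.03320 K/W
  R_concrete = L/(kA) = 0.345/(1.16·48.2) = 0.006170 K/W
  R_gypsum board = L/(kA) = 0.244/(0.143·48.2) = 0.03540 K/W
ΣR = 0.03320 + 0.006170 + 0.03540 = 0.07477 K/W
Q = ΔT/ΣR = (294 K − 276.48 K)/0.07477 = 234 W

Q = 234 W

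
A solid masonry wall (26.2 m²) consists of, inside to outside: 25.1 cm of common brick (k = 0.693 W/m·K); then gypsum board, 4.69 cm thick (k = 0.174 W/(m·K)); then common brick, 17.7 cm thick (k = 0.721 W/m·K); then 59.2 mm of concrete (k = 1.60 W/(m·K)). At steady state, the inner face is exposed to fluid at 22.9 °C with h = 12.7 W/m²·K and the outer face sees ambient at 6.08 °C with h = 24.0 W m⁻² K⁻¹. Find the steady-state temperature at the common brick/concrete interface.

Series thermal resistances, inner to outer:
  R_conv,in = 1/(hA) = 1/(12.7·26.2) = 0.003005 K/W
  R_common brick = L/(kA) = 0.251/(0.693·26.2) = 0.01382 K/W
  R_gypsum board = L/(kA) = 0.0469/(0.174·26.2) = 0.01029 K/W
  R_common brick = L/(kA) = 0.177/(0.721·26.2) = 0.009370 K/W
  R_concrete = L/(kA) = 0.0592/(1.60·26.2) = 0.001412 K/W
  R_conv,out = 1/(hA) = 1/(24.0·26.2) = 0.001590 K/W
ΣR = 0.003005 + 0.01382 + 0.01029 + 0.009370 + 0.001412 + 0.001590 = 0.03949 K/W
Q = ΔT/ΣR = (22.9 °C − 6.08 °C)/0.03949 = 425.9 W
From the inner boundary to the common brick/concrete interface, ΣR_partial = 0.03649 K/W.
T_interface = T_in − Q·ΣR_partial = 22.9 °C − (425.9)(0.03649) = 7.36 °C

T = 7.36 °C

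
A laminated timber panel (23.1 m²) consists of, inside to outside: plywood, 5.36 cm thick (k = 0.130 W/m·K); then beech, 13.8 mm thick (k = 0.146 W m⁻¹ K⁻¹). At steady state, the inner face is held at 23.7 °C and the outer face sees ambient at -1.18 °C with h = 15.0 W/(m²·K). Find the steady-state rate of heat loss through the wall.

Q = 1000 W

Resistance network (inner→outer):
  R_plywood = L/(kA) = 0.0536/(0.130·23.1) = 0.01785 K/W
  R_beech = L/(kA) = 0.0138/(0.146·23.1) = 0.004092 K/W
  R_conv,out = 1/(hA) = 1/(15.0·23.1) = 0.002886 K/W
ΣR = 0.01785 + 0.004092 + 0.002886 = 0.02483 K/W
Q = ΔT/ΣR = (23.7 °C − -1.18 °C)/0.02483 = 1000 W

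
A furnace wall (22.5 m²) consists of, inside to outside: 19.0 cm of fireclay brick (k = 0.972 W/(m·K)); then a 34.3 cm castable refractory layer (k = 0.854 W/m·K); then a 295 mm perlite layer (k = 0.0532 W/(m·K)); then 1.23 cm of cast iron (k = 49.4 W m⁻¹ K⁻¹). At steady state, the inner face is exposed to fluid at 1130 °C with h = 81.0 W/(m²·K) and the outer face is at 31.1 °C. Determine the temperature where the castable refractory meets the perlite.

Treat each layer as a resistance in series:
  R_conv,in = 1/(hA) = 1/(81.0·22.5) = 5.487×10^-4 K/W
  R_fireclay brick = L/(kA) = 0.190/(0.972·22.5) = 0.008688 K/W
  R_castable refractory = L/(kA) = 0.343/(0.854·22.5) = 0.01785 K/W
  R_perlite = L/(kA) = 0.295/(0.0532·22.5) = 0.2464 K/W
  R_cast iron = L/(kA) = 0.0123/(49.4·22.5) = 1.107×10^-5 K/W
ΣR = 5.487×10^-4 + 0.008688 + 0.01785 + 0.2464 + 1.107×10^-5 = 0.2735 K/W
Q = ΔT/ΣR = (1130 °C − 31.1 °C)/0.2735 = 4018 W
From the inner boundary to the castable refractory/perlite interface, ΣR_partial = 0.02709 K/W.
T_interface = T_in − Q·ΣR_partial = 1130 °C − (4018)(0.02709) = 1021 °C

T = 1021 °C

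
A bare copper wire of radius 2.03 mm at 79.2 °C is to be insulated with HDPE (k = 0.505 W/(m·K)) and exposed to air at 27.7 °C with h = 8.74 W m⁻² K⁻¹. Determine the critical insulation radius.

For a cylinder, r_cr = k_ins/h = 0.505/8.74 = 0.0578 m = 5.78 cm

r_cr = 5.78 cm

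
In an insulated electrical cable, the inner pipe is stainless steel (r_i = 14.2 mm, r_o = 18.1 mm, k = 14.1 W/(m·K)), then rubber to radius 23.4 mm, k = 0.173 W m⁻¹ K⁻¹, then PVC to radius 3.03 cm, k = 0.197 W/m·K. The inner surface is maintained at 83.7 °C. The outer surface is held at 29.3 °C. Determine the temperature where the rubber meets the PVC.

T = 54.7 °C

Resistance network (inner→outer):
  R'_stainless steel = ln(0.0181/0.0142)/(2πk) = 0.2427/(2π·14.1) = 0.002739 m·K/W
  R'_rubber = ln(0.0234/0.0181)/(2πk) = 0.2568/(2π·0.173) = 0.2363 m·K/W
  R'_PVC = ln(0.0303/0.0234)/(2πk) = 0.2584/(2π·0.197) = 0.2088 m·K/W
ΣR = 0.002739 + 0.2363 + 0.2088 = 0.4478 m·K/W
Q' = ΔT/ΣR = (83.7 °C − 29.3 °C)/0.4478 = 121.5 W/m
From the inner boundary to the rubber/PVC interface, ΣR_partial = 0.2390 m·K/W.
T_interface = T_in − Q'·ΣR_partial = 83.7 °C − (121.5)(0.2390) = 54.7 °C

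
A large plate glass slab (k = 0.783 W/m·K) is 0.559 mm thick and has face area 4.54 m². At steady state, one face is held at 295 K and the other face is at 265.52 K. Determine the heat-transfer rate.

Q = 187 kW

Q = kA·ΔT/L = 0.783 × 4.54 × |295 K − 265.52 K| / 5.59×10^-4 = 1.87×10^5 W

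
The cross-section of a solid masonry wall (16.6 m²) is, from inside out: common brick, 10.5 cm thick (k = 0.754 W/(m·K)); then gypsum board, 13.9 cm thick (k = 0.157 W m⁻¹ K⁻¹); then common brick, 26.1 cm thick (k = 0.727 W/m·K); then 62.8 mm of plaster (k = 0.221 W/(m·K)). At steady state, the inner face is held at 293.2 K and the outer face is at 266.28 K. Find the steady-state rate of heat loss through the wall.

Q = 268 W

Series thermal resistances, inner to outer:
  R_common brick = L/(kA) = 0.105/(0.754·16.6) = 0.008389 K/W
  R_gypsum board = L/(kA) = 0.139/(0.157·16.6) = 0.05333 K/W
  R_common brick = L/(kA) = 0.261/(0.727·16.6) = 0.02163 K/W
  R_plaster = L/(kA) = 0.0628/(0.221·16.6) = 0.01712 K/W
ΣR = 0.008389 + 0.05333 + 0.02163 + 0.01712 = 0.1005 K/W
Q = ΔT/ΣR = (293.2 K − 266.28 K)/0.1005 = 268 W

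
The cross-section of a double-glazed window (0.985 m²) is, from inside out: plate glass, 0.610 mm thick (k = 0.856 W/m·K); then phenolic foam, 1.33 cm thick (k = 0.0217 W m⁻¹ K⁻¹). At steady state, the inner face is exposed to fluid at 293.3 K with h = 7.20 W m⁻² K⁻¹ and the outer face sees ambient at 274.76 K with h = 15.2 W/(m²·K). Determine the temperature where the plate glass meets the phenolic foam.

T = 290.1 K

Treat each layer as a resistance in series:
  R_conv,in = 1/(hA) = 1/(7.20·0.985) = 0.1410 K/W
  R_plate glass = L/(kA) = 6.10×10^-4/(0.856·0.985) = 7.235×10^-4 K/W
  R_phenolic foam = L/(kA) = 0.0133/(0.0217·0.985) = 0.6222 K/W
  R_conv,out = 1/(hA) = 1/(15.2·0.985) = 0.06679 K/W
ΣR = 0.1410 + 7.235×10^-4 + 0.6222 + 0.06679 = 0.8307 K/W
Q = ΔT/ΣR = (293.3 K − 274.76 K)/0.8307 = 22.32 W
From the inner boundary to the plate glass/phenolic foam interface, ΣR_partial = 0.1417 K/W.
T_interface = T_in − Q·ΣR_partial = 293.3 K − (22.32)(0.1417) = 290.1 K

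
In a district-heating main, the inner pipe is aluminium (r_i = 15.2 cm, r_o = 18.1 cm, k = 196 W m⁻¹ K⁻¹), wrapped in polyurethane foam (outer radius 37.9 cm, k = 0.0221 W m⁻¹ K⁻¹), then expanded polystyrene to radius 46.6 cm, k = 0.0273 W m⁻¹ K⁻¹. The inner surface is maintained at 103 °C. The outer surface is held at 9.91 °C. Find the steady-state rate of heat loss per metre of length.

Q' = 14.3 W/m

Resistance network (inner→outer):
  R'_aluminium = ln(0.181/0.152)/(2πk) = 0.1746/(2π·196) = 1.418×10^-4 m·K/W
  R'_polyurethane foam = ln(0.379/0.181)/(2πk) = 0.7390/(2π·0.0221) = 5.322 m·K/W
  R'_expanded polystyrene = ln(0.466/0.379)/(2πk) = 0.2066/(2π·0.0273) = 1.205 m·K/W
ΣR = 1.418×10^-4 + 5.322 + 1.205 = 6.527 m·K/W
Q' = ΔT/ΣR = (103 °C − 9.91 °C)/6.527 = 14.3 W/m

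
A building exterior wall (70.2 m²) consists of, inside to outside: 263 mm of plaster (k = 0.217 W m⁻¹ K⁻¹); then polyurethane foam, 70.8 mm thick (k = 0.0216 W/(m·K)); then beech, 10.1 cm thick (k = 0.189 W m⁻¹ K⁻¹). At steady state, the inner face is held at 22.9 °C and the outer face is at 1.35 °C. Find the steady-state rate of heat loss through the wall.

Series thermal resistances, inner to outer:
  R_plaster = L/(kA) = 0.263/(0.217·70.2) = 0.01726 K/W
  R_polyurethane foam = L/(kA) = 0.0708/(0.0216·70.2) = 0.04669 K/W
  R_beech = L/(kA) = 0.101/(0.189·70.2) = 0.007612 K/W
ΣR = 0.01726 + 0.04669 + 0.007612 = 0.07156 K/W
Q = ΔT/ΣR = (22.9 °C − 1.35 °C)/0.07156 = 301 W

Q = 301 W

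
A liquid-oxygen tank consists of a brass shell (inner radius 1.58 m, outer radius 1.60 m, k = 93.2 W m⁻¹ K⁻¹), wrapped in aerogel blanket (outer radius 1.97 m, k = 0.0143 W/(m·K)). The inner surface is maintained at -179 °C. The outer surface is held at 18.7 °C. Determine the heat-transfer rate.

Q = 303 W

Treat each layer as a resistance in series:
  R_brass = (1/1.58 − 1/1.60)/(4πk) = 0.007911/(4π·93.2) = 6.755×10^-6 K/W
  R_aerogel blanket = (1/1.60 − 1/1.97)/(4πk) = 0.1174/(4π·0.0143) = 0.6532 K/W
ΣR = 6.755×10^-6 + 0.6532 = 0.6532 K/W
Q = ΔT/ΣR = (-179 °C − 18.7 °C)/0.6532 = -303 W
(Negative Q ⇒ heat flows inward; heat gain = 303 W.)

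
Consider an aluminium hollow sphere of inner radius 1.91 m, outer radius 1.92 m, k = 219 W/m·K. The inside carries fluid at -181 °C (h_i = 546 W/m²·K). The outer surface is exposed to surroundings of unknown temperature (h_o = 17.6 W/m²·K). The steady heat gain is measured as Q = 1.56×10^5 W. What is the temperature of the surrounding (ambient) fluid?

T_out = 16.7 °C

Series resistances:
  R_conv,in = 1/(4πr²h) = 1/(4π·1.91²·546) = 3.995×10^-5 K/W
  R_aluminium = (1/1.91 − 1/1.92)/(4πk) = 0.002727/(4π·219) = 9.909×10^-7 K/W
  R_conv,out = 1/(4πr²h) = 1/(4π·1.92²·17.6) = 0.001227 K/W
ΣR = 0.001267 K/W
ΔT = Q·ΣR = 1.56×10^5 × 0.001267 = 197.7 K
Heat flows inward, so T_out = T_in + ΔT = -181 + 197.7 = 16.7 °C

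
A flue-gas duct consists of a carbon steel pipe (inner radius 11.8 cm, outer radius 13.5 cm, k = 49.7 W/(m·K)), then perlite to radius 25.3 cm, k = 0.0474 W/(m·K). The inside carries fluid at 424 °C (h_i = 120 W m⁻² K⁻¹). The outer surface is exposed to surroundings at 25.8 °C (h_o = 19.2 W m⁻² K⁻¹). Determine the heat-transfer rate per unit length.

Treat each layer as a resistance in series:
  R'_conv,in = 1/(2πr h) = 1/(2π·0.118·120) = 0.01124 m·K/W
  R'_carbon steel = ln(0.135/0.118)/(2πk) = 0.1346/(2π·49.7) = 4.310×10^-4 m·K/W
  R'_perlite = ln(0.253/0.135)/(2πk) = 0.6281/(2π·0.0474) = 2.109 m·K/W
  R'_conv,out = 1/(2πr h) = 1/(2π·0.253·19.2) = 0.03276 m·K/W
ΣR = 0.01124 + 4.310×10^-4 + 2.109 + 0.03276 = 2.153 m·K/W
Q' = ΔT/ΣR = (424 °C − 25.8 °C)/2.153 = 185 W/m

Q' = 185 W/m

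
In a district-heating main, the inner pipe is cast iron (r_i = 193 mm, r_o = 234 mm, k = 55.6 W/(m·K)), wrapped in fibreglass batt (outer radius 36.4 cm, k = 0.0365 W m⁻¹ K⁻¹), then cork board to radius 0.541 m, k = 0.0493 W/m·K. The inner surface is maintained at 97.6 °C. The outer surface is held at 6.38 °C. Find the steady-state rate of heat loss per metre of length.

Q' = 28.4 W/m

Resistance network (inner→outer):
  R'_cast iron = ln(0.234/0.193)/(2πk) = 0.1926/(2π·55.6) = 5.514×10^-4 m·K/W
  R'_fibreglass batt = ln(0.364/0.234)/(2πk) = 0.4418/(2π·0.0365) = 1.927 m·K/W
  R'_cork board = ln(0.541/0.364)/(2πk) = 0.3963/(2π·0.0493) = 1.279 m·K/W
ΣR = 5.514×10^-4 + 1.927 + 1.279 = 3.207 m·K/W
Q' = ΔT/ΣR = (97.6 °C − 6.38 °C)/3.207 = 28.4 W/m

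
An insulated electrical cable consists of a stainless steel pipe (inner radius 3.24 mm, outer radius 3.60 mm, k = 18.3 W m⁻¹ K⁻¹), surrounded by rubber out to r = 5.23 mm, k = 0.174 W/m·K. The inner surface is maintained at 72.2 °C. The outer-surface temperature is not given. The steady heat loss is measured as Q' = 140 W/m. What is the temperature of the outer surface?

Sum the resistances:
  R'_stainless steel = ln(0.00360/0.00324)/(2πk) = 0.1054/(2π·18.3) = 9.163×10^-4 m·K/W
  R'_rubber = ln(0.00523/0.00360)/(2πk) = 0.3735/(2π·0.174) = 0.3416 m·K/W
ΣR = 0.3425 m·K/W
ΔT = Q'·ΣR = 140 × 0.3425 = 47.95 K
Heat flows outward, so T_out = T_in − ΔT = 72.2 − 47.95 = 24.2 °C

T_out = 24.2 °C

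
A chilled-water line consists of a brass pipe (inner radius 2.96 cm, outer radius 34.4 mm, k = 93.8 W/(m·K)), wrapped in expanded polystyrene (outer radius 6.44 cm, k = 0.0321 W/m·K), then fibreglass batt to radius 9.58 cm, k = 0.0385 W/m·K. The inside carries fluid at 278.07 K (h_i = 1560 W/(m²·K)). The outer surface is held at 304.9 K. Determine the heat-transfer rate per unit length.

Resistance network (inner→outer):
  R'_conv,in = 1/(2πr h) = 1/(2π·0.0296·1560) = 0.003447 m·K/W
  R'_brass = ln(0.0344/0.0296)/(2πk) = 0.1503/(2π·93.8) = 2.550×10^-4 m·K/W
  R'_expanded polystyrene = ln(0.0644/0.0344)/(2πk) = 0.6271/(2π·0.0321) = 3.109 m·K/W
  R'_fibreglass batt = ln(0.0958/0.0644)/(2πk) = 0.3971/(2π·0.0385) = 1.642 m·K/W
ΣR = 0.003447 + 2.550×10^-4 + 3.109 + 1.642 = 4.755 m·K/W
Q' = ΔT/ΣR = (278.07 K − 304.9 K)/4.755 = -5.64 W/m
(Negative Q' ⇒ heat flows inward; heat gain = 5.64 W/m.)

Q' = 5.64 W/m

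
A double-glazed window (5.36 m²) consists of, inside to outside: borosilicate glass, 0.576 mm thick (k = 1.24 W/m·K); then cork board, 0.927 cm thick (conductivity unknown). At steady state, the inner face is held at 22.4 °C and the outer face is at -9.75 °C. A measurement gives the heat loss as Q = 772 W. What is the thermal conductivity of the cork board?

k = 0.0416 W/m·K

ΣR = ΔT/Q = |22.4 − -9.75|/772 = 0.04165 K/W
Known resistances:
  R_borosilicate glass = L/(kA) = 5.76×10^-4/(1.24·5.36) = 8.666×10^-5 K/W
R_cork board = ΣR − ΣR_known = 0.04165 − 8.666×10^-5 = 0.04156 K/W
L/(kA) = 0.04156 ⇒ k = 0.00927/(0.04156·5.36) = 0.0416 W/m·K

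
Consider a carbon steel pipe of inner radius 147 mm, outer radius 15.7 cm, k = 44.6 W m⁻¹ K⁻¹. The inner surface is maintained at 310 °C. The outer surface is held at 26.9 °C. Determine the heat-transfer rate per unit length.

Q' = 1.21×10^6 W/m

Q' = 2πk·ΔT/ln(r₂/r₁) = 2π × 44.6 × 283.1 / ln(0.157/0.147) = 1.21×10^6 W/m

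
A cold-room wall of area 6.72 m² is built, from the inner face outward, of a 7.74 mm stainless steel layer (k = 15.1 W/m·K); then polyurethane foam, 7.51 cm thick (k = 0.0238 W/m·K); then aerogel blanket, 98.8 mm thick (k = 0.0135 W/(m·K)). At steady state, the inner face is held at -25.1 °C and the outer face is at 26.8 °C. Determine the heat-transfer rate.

Q = 33.3 W

Resistance network (inner→outer):
  R_stainless steel = L/(kA) = 0.00774/(15.1·6.72) = 7.628×10^-5 K/W
  R_polyurethane foam = L/(kA) = 0.0751/(0.0238·6.72) = 0.4696 K/W
  R_aerogel blanket = L/(kA) = 0.0988/(0.0135·6.72) = 1.089 K/W
ΣR = 7.628×10^-5 + 0.4696 + 1.089 = 1.559 K/W
Q = ΔT/ΣR = (-25.1 °C − 26.8 °C)/1.559 = -33.3 W
(Negative Q ⇒ heat flows inward; heat gain = 33.3 W.)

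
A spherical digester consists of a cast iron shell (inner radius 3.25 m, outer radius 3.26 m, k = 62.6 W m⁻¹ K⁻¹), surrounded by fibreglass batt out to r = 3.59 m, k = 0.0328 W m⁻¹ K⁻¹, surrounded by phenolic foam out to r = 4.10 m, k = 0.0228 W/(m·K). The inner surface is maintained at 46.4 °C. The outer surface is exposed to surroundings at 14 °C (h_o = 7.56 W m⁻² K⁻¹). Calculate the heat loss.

Resistance network (inner→outer):
  R_cast iron = (1/3.25 − 1/3.26)/(4πk) = 9.438×10^-4/(4π·62.6) = 1.200×10^-6 K/W
  R_fibreglass batt = (1/3.26 − 1/3.59)/(4πk) = 0.02820/(4π·0.0328) = 0.06841 K/W
  R_phenolic foam = (1/3.59 − 1/4.10)/(4πk) = 0.03465/(4π·0.0228) = 0.1209 K/W
  R_conv,out = 1/(4πr²h) = 1/(4π·4.10²·7.56) = 6.262×10^-4 K/W
ΣR = 1.200×10^-6 + 0.06841 + 0.1209 + 6.262×10^-4 = 0.1899 K/W
Q = ΔT/ΣR = (46.4 °C − 14 °C)/0.1899 = 171 W

Q = 171 W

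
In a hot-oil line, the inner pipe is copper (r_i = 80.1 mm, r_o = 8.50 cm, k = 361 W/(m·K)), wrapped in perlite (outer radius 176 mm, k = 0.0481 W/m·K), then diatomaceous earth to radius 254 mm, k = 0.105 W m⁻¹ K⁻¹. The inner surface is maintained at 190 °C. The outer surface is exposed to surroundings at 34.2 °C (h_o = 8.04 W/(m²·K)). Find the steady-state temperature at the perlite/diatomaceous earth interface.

T = 66.7 °C

Resistance network (inner→outer):
  R'_copper = ln(0.0850/0.0801)/(2πk) = 0.05938/(2π·361) = 2.618×10^-5 m·K/W
  R'_perlite = ln(0.176/0.0850)/(2πk) = 0.7278/(2π·0.0481) = 2.408 m·K/W
  R'_diatomaceous earth = ln(0.254/0.176)/(2πk) = 0.3669/(2π·0.105) = 0.5561 m·K/W
  R'_conv,out = 1/(2πr h) = 1/(2π·0.254·8.04) = 0.07793 m·K/W
ΣR = 2.618×10^-5 + 2.408 + 0.5561 + 0.07793 = 3.042 m·K/W
Q' = ΔT/ΣR = (190 °C − 34.2 °C)/3.042 = 51.22 W/m
From the inner boundary to the perlite/diatomaceous earth interface, ΣR_partial = 2.408 m·K/W.
T_interface = T_in − Q'·ΣR_partial = 190 °C − (51.22)(2.408) = 66.7 °C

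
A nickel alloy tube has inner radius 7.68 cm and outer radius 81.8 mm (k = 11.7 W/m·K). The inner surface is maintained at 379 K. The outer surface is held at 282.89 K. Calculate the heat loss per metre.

Q' = 112 kW/m

Q' = 2πk·ΔT/ln(r₂/r₁) = 2π × 11.7 × 96.11 / ln(0.0818/0.0768) = 1.12×10^5 W/m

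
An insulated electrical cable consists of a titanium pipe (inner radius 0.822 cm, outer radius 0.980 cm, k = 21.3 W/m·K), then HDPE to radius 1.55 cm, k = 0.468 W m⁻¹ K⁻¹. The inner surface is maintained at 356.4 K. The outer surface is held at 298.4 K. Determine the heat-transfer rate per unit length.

Treat each layer as a resistance in series:
  R'_titanium = ln(0.00980/0.00822)/(2πk) = 0.1758/(2π·21.3) = 0.001314 m·K/W
  R'_HDPE = ln(0.0155/0.00980)/(2πk) = 0.4585/(2π·0.468) = 0.1559 m·K/W
ΣR = 0.001314 + 0.1559 = 0.1572 m·K/W
Q' = ΔT/ΣR = (356.4 K − 298.4 K)/0.1572 = 369 W/m

Q' = 369 W/m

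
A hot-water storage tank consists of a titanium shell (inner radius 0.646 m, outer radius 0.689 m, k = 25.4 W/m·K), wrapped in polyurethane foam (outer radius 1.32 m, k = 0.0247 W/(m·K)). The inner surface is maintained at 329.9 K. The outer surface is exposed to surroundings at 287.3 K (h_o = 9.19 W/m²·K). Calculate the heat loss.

Q = 19.0 W

Resistance network (inner→outer):
  R_titanium = (1/0.646 − 1/0.689)/(4πk) = 0.09661/(4π·25.4) = 3.027×10^-4 K/W
  R_polyurethane foam = (1/0.689 − 1/1.32)/(4πk) = 0.6938/(4π·0.0247) = 2.235 K/W
  R_conv,out = 1/(4πr²h) = 1/(4π·1.32²·9.19) = 0.004970 K/W
ΣR = 3.027×10^-4 + 2.235 + 0.004970 = 2.240 K/W
Q = ΔT/ΣR = (329.9 K − 287.3 K)/2.240 = 19.0 W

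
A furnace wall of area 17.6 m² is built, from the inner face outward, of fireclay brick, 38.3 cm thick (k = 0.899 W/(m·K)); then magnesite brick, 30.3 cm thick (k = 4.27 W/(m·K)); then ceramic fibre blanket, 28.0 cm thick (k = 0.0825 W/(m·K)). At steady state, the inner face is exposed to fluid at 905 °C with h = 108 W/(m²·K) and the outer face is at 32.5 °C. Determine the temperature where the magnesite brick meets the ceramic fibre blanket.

T = 792 °C

Series thermal resistances, inner to outer:
  R_conv,in = 1/(hA) = 1/(108·17.6) = 5.261×10^-4 K/W
  R_fireclay brick = L/(kA) = 0.383/(0.899·17.6) = 0.02421 K/W
  R_magnesite brick = L/(kA) = 0.303/(4.27·17.6) = 0.004032 K/W
  R_ceramic fibre blanket = L/(kA) = 0.280/(0.0825·17.6) = 0.1928 K/W
ΣR = 5.261×10^-4 + 0.02421 + 0.004032 + 0.1928 = 0.2216 K/W
Q = ΔT/ΣR = (905 °C − 32.5 °C)/0.2216 = 3937 W
From the inner boundary to the magnesite brick/ceramic fibre blanket interface, ΣR_partial = 0.02877 K/W.
T_interface = T_in − Q·ΣR_partial = 905 °C − (3937)(0.02877) = 792 °C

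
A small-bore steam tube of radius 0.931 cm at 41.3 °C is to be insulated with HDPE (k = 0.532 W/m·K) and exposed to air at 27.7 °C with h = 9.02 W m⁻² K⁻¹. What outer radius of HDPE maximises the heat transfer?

For a cylinder, r_cr = k_ins/h = 0.532/9.02 = 0.0590 m = 5.90 cm

r_cr = 5.90 cm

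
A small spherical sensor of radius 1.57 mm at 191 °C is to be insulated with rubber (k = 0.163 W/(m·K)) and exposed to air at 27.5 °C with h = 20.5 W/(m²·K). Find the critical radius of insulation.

For a sphere, r_cr = 2k_ins/h = 2·0.163/20.5 = 0.0159 m = 1.59 cm

r_cr = 1.59 cm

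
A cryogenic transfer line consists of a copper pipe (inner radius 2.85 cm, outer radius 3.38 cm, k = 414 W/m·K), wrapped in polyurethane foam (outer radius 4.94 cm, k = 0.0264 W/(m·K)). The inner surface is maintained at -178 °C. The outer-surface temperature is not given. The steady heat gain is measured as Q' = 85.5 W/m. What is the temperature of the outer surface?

T_out = 17.6 °C

Series resistances:
  R'_copper = ln(0.0338/0.0285)/(2πk) = 0.1706/(2π·414) = 6.557×10^-5 m·K/W
  R'_polyurethane foam = ln(0.0494/0.0338)/(2πk) = 0.3795/(2π·0.0264) = 2.288 m·K/W
ΣR = 2.288 m·K/W
ΔT = Q'·ΣR = 85.5 × 2.288 = 195.6 K
Heat flows inward, so T_out = T_in + ΔT = -178 + 195.6 = 17.6 °C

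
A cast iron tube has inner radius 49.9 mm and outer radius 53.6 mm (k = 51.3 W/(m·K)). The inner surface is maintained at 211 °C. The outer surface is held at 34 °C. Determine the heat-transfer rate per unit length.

Q' = 2πk·ΔT/ln(r₂/r₁) = 2π × 51.3 × 177 / ln(0.0536/0.0499) = 7.98×10^5 W/m

Q' = 798 kW/m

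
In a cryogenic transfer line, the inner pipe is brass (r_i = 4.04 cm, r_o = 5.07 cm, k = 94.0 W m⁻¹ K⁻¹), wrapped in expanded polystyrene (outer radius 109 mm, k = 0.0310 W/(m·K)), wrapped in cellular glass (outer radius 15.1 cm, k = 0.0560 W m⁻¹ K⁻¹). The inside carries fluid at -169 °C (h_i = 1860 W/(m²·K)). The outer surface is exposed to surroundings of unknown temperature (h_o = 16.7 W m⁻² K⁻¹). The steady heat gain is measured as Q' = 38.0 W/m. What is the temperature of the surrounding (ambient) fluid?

Sum the resistances:
  R'_conv,in = 1/(2πr h) = 1/(2π·0.0404·1860) = 0.002118 m·K/W
  R'_brass = ln(0.0507/0.0404)/(2πk) = 0.2271/(2π·94.0) = 3.845×10^-4 m·K/W
  R'_expanded polystyrene = ln(0.109/0.0507)/(2πk) = 0.7654/(2π·0.0310) = 3.930 m·K/W
  R'_cellular glass = ln(0.151/0.109)/(2πk) = 0.3259/(2π·0.0560) = 0.9263 m·K/W
  R'_conv,out = 1/(2πr h) = 1/(2π·0.151·16.7) = 0.06311 m·K/W
ΣR = 4.922 m·K/W
ΔT = Q'·ΣR = 38.0 × 4.922 = 187.0 K
Heat flows inward, so T_out = T_in + ΔT = -169 + 187.0 = 18.0 °C

T_out = 18.0 °C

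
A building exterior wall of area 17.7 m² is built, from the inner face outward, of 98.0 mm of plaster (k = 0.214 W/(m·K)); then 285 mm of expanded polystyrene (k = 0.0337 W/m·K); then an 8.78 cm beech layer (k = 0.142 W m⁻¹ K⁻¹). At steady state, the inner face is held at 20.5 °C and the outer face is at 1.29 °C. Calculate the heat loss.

Treat each layer as a resistance in series:
  R_plaster = L/(kA) = 0.0980/(0.214·17.7) = 0.02587 K/W
  R_expanded polystyrene = L/(kA) = 0.285/(0.0337·17.7) = 0.4778 K/W
  R_beech = L/(kA) = 0.0878/(0.142·17.7) = 0.03493 K/W
ΣR = 0.02587 + 0.4778 + 0.03493 = 0.5386 K/W
Q = ΔT/ΣR = (20.5 °C − 1.29 °C)/0.5386 = 35.7 W

Q = 35.7 W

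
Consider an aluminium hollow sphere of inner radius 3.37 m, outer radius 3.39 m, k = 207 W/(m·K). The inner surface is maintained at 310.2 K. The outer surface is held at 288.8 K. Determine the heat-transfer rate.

Q = 4πk·ΔT/(1/r₁ − 1/r₂) = 4π × 207 × 21.4 / (1/3.37 − 1/3.39) = 3.18×10^7 W

Q = 3.18×10^7 W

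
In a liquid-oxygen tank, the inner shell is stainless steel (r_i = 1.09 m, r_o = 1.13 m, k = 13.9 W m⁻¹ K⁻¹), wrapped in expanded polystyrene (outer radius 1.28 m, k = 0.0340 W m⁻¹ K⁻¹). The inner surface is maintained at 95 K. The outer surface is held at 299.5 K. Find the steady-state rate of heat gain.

Q = 842 W

Resistance network (inner→outer):
  R_stainless steel = (1/1.09 − 1/1.13)/(4πk) = 0.03248/(4π·13.9) = 1.859×10^-4 K/W
  R_expanded polystyrene = (1/1.13 − 1/1.28)/(4πk) = 0.1037/(4π·0.0340) = 0.2427 K/W
ΣR = 1.859×10^-4 + 0.2427 = 0.2429 K/W
Q = ΔT/ΣR = (95 K − 299.5 K)/0.2429 = -842 W
(Negative Q ⇒ heat flows inward; heat gain = 842 W.)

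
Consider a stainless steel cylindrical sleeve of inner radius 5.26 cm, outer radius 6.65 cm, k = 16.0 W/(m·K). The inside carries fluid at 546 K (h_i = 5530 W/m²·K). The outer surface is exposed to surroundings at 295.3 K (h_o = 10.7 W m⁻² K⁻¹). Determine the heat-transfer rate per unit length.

Resistance network (inner→outer):
  R'_conv,in = 1/(2πr h) = 1/(2π·0.0526·5530) = 5.472×10^-4 m·K/W
  R'_stainless steel = ln(0.0665/0.0526)/(2πk) = 0.2345/(2π·16.0) = 0.002332 m·K/W
  R'_conv,out = 1/(2πr h) = 1/(2π·0.0665·10.7) = 0.2237 m·K/W
ΣR = 5.472×10^-4 + 0.002332 + 0.2237 = 0.2266 m·K/W
Q' = ΔT/ΣR = (546 K − 295.3 K)/0.2266 = 1110 W/m

Q' = 1110 W/m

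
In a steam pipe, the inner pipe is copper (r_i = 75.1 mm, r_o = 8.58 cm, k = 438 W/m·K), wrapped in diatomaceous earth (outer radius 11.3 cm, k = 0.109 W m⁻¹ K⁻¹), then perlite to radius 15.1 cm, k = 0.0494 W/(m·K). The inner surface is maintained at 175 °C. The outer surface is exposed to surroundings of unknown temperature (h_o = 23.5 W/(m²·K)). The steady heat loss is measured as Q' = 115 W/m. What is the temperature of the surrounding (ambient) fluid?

Sum the resistances:
  R'_copper = ln(0.0858/0.0751)/(2πk) = 0.1332/(2π·438) = 4.840×10^-5 m·K/W
  R'_diatomaceous earth = ln(0.113/0.0858)/(2πk) = 0.2754/(2π·0.109) = 0.4021 m·K/W
  R'_perlite = ln(0.151/0.113)/(2πk) = 0.2899/(2π·0.0494) = 0.9340 m·K/W
  R'_conv,out = 1/(2πr h) = 1/(2π·0.151·23.5) = 0.04485 m·K/W
ΣR = 1.381 m·K/W
ΔT = Q'·ΣR = 115 × 1.381 = 158.8 K
Heat flows outward, so T_out = T_in − ΔT = 175 − 158.8 = 16.2 °C

T_out = 16.2 °C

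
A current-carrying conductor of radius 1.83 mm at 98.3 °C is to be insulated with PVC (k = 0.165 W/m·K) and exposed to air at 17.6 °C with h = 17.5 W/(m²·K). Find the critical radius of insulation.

r_cr = 0.943 cm

For a cylinder, r_cr = k_ins/h = 0.165/17.5 = 0.00943 m = 0.943 cm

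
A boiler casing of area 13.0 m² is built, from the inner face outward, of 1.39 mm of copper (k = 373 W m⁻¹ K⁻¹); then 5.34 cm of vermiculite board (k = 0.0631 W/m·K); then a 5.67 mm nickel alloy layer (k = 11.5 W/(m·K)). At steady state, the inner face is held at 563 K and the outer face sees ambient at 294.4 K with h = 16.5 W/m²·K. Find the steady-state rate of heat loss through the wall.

Q = 3850 W

Treat each layer as a resistance in series:
  R_copper = L/(kA) = 0.00139/(373·13.0) = 2.867×10^-7 K/W
  R_vermiculite board = L/(kA) = 0.0534/(0.0631·13.0) = 0.06510 K/W
  R_nickel alloy = L/(kA) = 0.00567/(11.5·13.0) = 3.793×10^-5 K/W
  R_conv,out = 1/(hA) = 1/(16.5·13.0) = 0.004662 K/W
ΣR = 2.867×10^-7 + 0.06510 + 3.793×10^-5 + 0.004662 = 0.06980 K/W
Q = ΔT/ΣR = (563 K − 294.4 K)/0.06980 = 3850 W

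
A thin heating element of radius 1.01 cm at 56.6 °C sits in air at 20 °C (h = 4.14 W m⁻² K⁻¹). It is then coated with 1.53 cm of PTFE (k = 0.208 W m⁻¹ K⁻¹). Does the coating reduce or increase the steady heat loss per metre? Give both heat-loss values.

Critical radius for a cylinder: r_cr = k/h = 0.0502 m = 5.02 cm.
Outer radius after coating: r₂ = 0.0101 + 0.0153 = 0.0254 m.
Since r₁ < r_cr and r₂ ≤ r_cr, the coating moves toward the maximum at r_cr — heat loss rises.
Bare: R = 1/(2πr₁h) = 3.806 m·K/W; Q = 36.6/3.806 = 9.62 W/m.
Coated: R = R_cond + R_conv = 2.219 m·K/W; Q = 36.6/2.219 = 16.5 W/m.

increases: 9.62 → 16.5 W/m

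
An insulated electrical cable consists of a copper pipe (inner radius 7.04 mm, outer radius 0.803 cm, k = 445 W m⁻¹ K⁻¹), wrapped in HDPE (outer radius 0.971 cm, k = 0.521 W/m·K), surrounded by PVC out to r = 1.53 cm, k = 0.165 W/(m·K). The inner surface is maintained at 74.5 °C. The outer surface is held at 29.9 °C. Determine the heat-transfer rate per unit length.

Q' = 89.8 W/m

Treat each layer as a resistance in series:
  R'_copper = ln(0.00803/0.00704)/(2πk) = 0.1316/(2π·445) = 4.706×10^-5 m·K/W
  R'_HDPE = ln(0.00971/0.00803)/(2πk) = 0.1900/(2π·0.521) = 0.05803 m·K/W
  R'_PVC = ln(0.0153/0.00971)/(2πk) = 0.4547/(2π·0.165) = 0.4386 m·K/W
ΣR = 4.706×10^-5 + 0.05803 + 0.4386 = 0.4967 m·K/W
Q' = ΔT/ΣR = (74.5 °C − 29.9 °C)/0.4967 = 89.8 W/m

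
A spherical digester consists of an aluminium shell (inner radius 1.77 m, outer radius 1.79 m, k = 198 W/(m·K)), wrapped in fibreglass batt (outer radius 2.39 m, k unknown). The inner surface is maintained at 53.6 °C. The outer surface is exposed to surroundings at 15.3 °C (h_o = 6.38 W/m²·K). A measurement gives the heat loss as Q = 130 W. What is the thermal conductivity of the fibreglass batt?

ΣR = ΔT/Q = |53.6 − 15.3|/130 = 0.2946 K/W
Known resistances:
  R_aluminium = (1/1.77 − 1/1.79)/(4πk) = 0.006313/(4π·198) = 2.537×10^-6 K/W
  R_conv,out = 1/(4πr²h) = 1/(4π·2.39²·6.38) = 0.002184 K/W
R_fibreglass batt = ΣR − ΣR_known = 0.2946 − 0.002187 = 0.2924 K/W
(1/r₁−1/r₂)/(4πk) = 0.2924 ⇒ k = 0.1402/(4π·0.2924) = 0.0382 W/m·K

k = 0.0382 W/m·K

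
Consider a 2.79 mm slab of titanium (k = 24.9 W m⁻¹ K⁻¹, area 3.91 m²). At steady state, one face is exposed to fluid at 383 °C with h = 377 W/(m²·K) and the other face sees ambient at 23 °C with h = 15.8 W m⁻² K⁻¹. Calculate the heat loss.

Q = 21300 W

Resistance network (inner→outer):
  R_conv,in = 1/(hA) = 1/(377·3.91) = 6.784×10^-4 K/W
  R_titanium = L/(kA) = 0.00279/(24.9·3.91) = 2.866×10^-5 K/W
  R_conv,out = 1/(hA) = 1/(15.8·3.91) = 0.01619 K/W
ΣR = 6.784×10^-4 + 2.866×10^-5 + 0.01619 = 0.01690 K/W
Q = ΔT/ΣR = (383 °C − 23 °C)/0.01690 = 21300 W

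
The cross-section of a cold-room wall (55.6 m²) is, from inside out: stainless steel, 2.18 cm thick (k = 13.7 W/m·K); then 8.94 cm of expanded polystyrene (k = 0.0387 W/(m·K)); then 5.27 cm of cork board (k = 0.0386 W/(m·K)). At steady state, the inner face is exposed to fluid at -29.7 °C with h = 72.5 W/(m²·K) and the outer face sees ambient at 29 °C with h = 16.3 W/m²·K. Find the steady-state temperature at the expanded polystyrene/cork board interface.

Resistance network (inner→outer):
  R_conv,in = 1/(hA) = 1/(72.5·55.6) = 2.481×10^-4 K/W
  R_stainless steel = L/(kA) = 0.0218/(13.7·55.6) = 2.862×10^-5 K/W
  R_expanded polystyrene = L/(kA) = 0.0894/(0.0387·55.6) = 0.04155 K/W
  R_cork board = L/(kA) = 0.0527/(0.0386·55.6) = 0.02456 K/W
  R_conv,out = 1/(hA) = 1/(16.3·55.6) = 0.001103 K/W
ΣR = 2.481×10^-4 + 2.862×10^-5 + 0.04155 + 0.02456 + 0.001103 = 0.06749 K/W
Q = ΔT/ΣR = (-29.7 °C − 29 °C)/0.06749 = -869.8 W
From the inner boundary to the expanded polystyrene/cork board interface, ΣR_partial = 0.04183 K/W.
T_interface = T_in − Q·ΣR_partial = -29.7 °C − (-869.8)(0.04183) = 6.68 °C

T = 6.68 °C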